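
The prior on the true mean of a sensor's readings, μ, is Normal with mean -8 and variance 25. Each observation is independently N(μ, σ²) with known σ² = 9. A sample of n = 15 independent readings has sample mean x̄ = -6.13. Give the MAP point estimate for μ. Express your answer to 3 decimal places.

n = 15, x̄ = -6.13.
For a Normal prior and Normal likelihood with known variance, the posterior is Normal; its mode equals its mean, the precision-weighted average.
Prior precision 1/σ₀² = 1/25 = 0.04; data precision n/σ² = 15/9 = 5/3.
μ̂ = (0.04·(-8) + (5/3)·(-6.13)) / (0.04 + 5/3) = (-3161/300)/(128/75) = -6.173828125 ≈ -6.174.

μ̂_MAP = -6.174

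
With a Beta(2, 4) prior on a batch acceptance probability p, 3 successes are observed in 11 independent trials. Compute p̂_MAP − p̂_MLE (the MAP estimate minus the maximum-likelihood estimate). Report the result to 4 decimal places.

MAP − MLE = -0.0061

Posterior is Beta(5, 12); MAP = (5−1)/(17−2) = 4/15 ≈ 0.26667.
MLE ignores the prior: p̂_MLE = k/n = 3/11 ≈ 0.27273.
Difference = 4/15 − 3/11 = -1/165 ≈ -0.0061.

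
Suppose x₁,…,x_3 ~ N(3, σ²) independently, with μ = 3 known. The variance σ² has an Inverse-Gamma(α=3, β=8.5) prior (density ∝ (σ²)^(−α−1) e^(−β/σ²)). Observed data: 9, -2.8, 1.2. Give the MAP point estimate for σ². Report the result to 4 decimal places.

σ̂²_MAP = 8.1709

Sum of squared deviations about the known mean: SS = (9−3)² + (-2.8−3)² + (1.2−3)² = 72.88.
The Normal likelihood contributes (σ²)^(−n/2) exp(−SS/(2σ²)), so the posterior is Inverse-Gamma(α + n/2, β + SS/2) = Inverse-Gamma(4.5, 44.94).
The mode of Inverse-Gamma(a, b) is b/(a+1) = 44.94/5.5 ≈ 8.1709.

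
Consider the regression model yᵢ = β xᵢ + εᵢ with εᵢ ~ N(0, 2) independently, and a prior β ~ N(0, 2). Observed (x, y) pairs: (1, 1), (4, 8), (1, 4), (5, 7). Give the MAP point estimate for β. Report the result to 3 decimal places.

log p(β | y) = −Σ(yᵢ − βxᵢ)²/(2·2) − β²/(2·2) + const.
Setting the derivative to zero: Σxᵢ(yᵢ − βxᵢ)/2 − β/2 = 0, so β = Σxᵢyᵢ / (Σxᵢ² + σ²/τ²).
Σxᵢyᵢ = 1·1 + 4·8 + 1·4 + 5·7 = 72; Σxᵢ² = 43; σ²/τ² = 1.
β̂_MAP = 72 / (43 + 1) = 72/44 ≈ 1.636.

β̂_MAP = 1.636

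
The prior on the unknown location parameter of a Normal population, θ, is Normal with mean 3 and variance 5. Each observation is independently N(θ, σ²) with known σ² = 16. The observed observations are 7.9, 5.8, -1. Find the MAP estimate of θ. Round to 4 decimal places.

θ̂_MAP = 3.5968

n = 3; x̄ = (7.9 + 5.8 + (-1))/3 = 12.7/3 = 127/30 ≈ 4.2333.
For a Normal prior and Normal likelihood with known variance, the posterior is Normal; its mode equals its mean, the precision-weighted average.
Prior precision 1/σ₀² = 1/5 = 0.2; data precision n/σ² = 3/16 = 0.1875.
θ̂ = (0.2·3 + 0.1875·(127/30)) / (0.2 + 0.1875) = 1.39375/0.3875 = 223/62 ≈ 3.5968.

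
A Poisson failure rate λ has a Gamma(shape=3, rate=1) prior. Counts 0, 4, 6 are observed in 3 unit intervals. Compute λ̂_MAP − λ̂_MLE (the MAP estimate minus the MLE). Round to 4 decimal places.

MAP − MLE = -0.3333

Σxᵢ = 10. Posterior is Gamma(13, 4); MAP = (13−1)/4 = 12/4 ≈ 3.00000.
MLE = x̄ = 10/3 ≈ 3.33333.
Difference = 12/4 − 10/3 = -1/3 ≈ -0.3333.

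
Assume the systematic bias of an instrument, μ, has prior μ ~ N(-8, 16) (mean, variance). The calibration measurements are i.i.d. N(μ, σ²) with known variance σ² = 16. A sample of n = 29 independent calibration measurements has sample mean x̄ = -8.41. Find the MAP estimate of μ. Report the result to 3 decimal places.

μ̂_MAP = -8.396

n = 29, x̄ = -8.41.
For a Normal prior and Normal likelihood with known variance, the posterior is Normal; its mode equals its mean, the precision-weighted average.
Prior precision 1/σ₀² = 1/16 = 0.0625; data precision n/σ² = 29/16 = 1.8125.
μ̂ = (0.0625·(-8) + 1.8125·(-8.41)) / (0.0625 + 1.8125) = (-15.743125)/1.875 = -25189/3000 ≈ -8.396.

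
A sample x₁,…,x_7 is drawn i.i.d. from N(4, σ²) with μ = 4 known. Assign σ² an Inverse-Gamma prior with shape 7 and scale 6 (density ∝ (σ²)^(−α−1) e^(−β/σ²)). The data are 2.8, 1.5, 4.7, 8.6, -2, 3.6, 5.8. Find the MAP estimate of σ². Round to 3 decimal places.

σ̂²_MAP = 3.510

Sum of squared deviations about the known mean: SS = (2.8−4)² + (1.5−4)² + (4.7−4)² + (8.6−4)² + (-2−4)² + (3.6−4)² + (5.8−4)² = 68.74.
The Normal likelihood contributes (σ²)^(−n/2) exp(−SS/(2σ²)), so the posterior is Inverse-Gamma(α + n/2, β + SS/2) = Inverse-Gamma(10.5, 40.37).
The mode of Inverse-Gamma(a, b) is b/(a+1) = 40.37/11.5 ≈ 3.510.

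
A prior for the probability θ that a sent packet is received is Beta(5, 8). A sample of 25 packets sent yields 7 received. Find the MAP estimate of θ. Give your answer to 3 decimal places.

θ̂_MAP = 0.306

Prior: Beta(5, 8).
Data: 7 successes in 25 trials. The binomial likelihood contributes θ^7(1−θ)^18, so the posterior is Beta(5+7, 8+18) = Beta(12, 26).
For Beta(a, b) with a, b > 1 the mode is (a−1)/(a+b−2) = 11/36 ≈ 0.306.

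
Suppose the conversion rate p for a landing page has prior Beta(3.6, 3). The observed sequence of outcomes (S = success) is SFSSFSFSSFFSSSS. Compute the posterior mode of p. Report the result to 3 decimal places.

p̂_MAP = 0.643

Prior: Beta(3.6, 3).
Data: 10 successes in 15 trials (from the sequence). The binomial likelihood contributes p^10(1−p)^5, so the posterior is Beta(3.6+10, 3+5) = Beta(13.6, 8).
For Beta(a, b) with a, b > 1 the mode is (a−1)/(a+b−2) = 12.6/19.6 ≈ 0.643.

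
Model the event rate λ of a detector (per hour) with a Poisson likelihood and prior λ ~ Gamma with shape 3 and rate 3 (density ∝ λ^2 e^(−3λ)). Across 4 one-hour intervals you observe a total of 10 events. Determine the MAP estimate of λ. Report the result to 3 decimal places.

λ̂_MAP = 1.714

Σxᵢ = 10, n = 4.
Posterior ∝ λ^2e^(−3λ) · λ^10e^(−4λ) = λ^12e^(−7λ), i.e. Gamma(shape=13, rate=7).
The mode of a Gamma(a, b) with a ≥ 1 (shape–rate) is (a−1)/b = 12/7 ≈ 1.714.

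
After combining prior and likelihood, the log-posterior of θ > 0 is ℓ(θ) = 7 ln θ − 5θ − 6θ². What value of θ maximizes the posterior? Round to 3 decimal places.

ℓ'(θ) = 7/θ − 5 − 12θ. Setting this to zero and multiplying by θ: 12θ² + 5θ − 7 = 0.
θ = (−5 + √(5² + 4·12·7)) / (2·12) = (−5 + √361) / 24 = (−5 + 19)/24 = 7/12.
ℓ''(θ) = −7/θ² − 12 < 0, confirming a maximum.

θ̂_MAP = 0.583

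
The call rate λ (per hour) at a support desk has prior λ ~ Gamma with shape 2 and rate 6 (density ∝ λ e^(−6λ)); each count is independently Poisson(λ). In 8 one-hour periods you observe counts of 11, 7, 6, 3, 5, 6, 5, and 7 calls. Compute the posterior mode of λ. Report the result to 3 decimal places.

λ̂_MAP = 3.643

Σxᵢ = 11+7+6+3+5+6+5+7 = 50, with n = 8.
Posterior ∝ λe^(−6λ) · λ^50e^(−8λ) = λ^51e^(−14λ), i.e. Gamma(shape=52, rate=14).
The mode of a Gamma(a, b) with a ≥ 1 (shape–rate) is (a−1)/b = 51/14 ≈ 3.643.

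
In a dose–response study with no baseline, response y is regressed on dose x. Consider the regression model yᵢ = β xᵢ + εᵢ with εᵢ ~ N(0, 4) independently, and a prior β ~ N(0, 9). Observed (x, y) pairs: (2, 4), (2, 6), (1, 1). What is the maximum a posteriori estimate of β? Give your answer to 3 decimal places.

log p(β | y) = −Σ(yᵢ − βxᵢ)²/(2·4) − β²/(2·9) + const.
Setting the derivative to zero: Σxᵢ(yᵢ − βxᵢ)/4 − β/9 = 0, so β = Σxᵢyᵢ / (Σxᵢ² + σ²/τ²).
Σxᵢyᵢ = 2·4 + 2·6 + 1·1 = 21; Σxᵢ² = 9; σ²/τ² = 4/9.
β̂_MAP = 21 / (9 + 4/9) = 21/(85/9) = 189/85 ≈ 2.224.

β̂_MAP = 2.224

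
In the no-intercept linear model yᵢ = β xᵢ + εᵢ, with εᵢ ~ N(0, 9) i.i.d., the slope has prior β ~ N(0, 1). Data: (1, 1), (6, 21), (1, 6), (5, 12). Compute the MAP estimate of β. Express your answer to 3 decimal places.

log p(β | y) = −Σ(yᵢ − βxᵢ)²/(2·9) − β²/(2·1) + const.
Setting the derivative to zero: Σxᵢ(yᵢ − βxᵢ)/9 − β/1 = 0, so β = Σxᵢyᵢ / (Σxᵢ² + σ²/τ²).
Σxᵢyᵢ = 1·1 + 6·21 + 1·6 + 5·12 = 193; Σxᵢ² = 63; σ²/τ² = 9.
β̂_MAP = 193 / (63 + 9) = 193/72 ≈ 2.681.

β̂_MAP = 2.681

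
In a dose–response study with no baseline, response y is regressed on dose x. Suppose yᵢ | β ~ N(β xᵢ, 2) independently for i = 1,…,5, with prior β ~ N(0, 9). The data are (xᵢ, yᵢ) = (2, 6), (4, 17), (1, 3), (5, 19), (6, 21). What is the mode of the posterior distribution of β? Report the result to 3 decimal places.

β̂_MAP = 3.697

log p(β | y) = −Σ(yᵢ − βxᵢ)²/(2·2) − β²/(2·9) + const.
Setting the derivative to zero: Σxᵢ(yᵢ − βxᵢ)/2 − β/9 = 0, so β = Σxᵢyᵢ / (Σxᵢ² + σ²/τ²).
Σxᵢyᵢ = 2·6 + 4·17 + 1·3 + 5·19 + 6·21 = 304; Σxᵢ² = 82; σ²/τ² = 2/9.
β̂_MAP = 304 / (82 + 2/9) = 304/(740/9) = 684/185 ≈ 3.697.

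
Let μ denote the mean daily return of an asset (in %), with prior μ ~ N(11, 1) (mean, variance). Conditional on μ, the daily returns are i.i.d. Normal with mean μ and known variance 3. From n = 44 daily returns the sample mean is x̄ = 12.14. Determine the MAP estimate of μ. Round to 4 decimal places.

n = 44, x̄ = 12.14.
For a Normal prior and Normal likelihood with known variance, the posterior is Normal; its mode equals its mean, the precision-weighted average.
Prior precision 1/σ₀² = 1/1 = 1; data precision n/σ² = 44/3.
μ̂ = (1·11 + (44/3)·12.14) / (1 + 44/3) = (14179/75)/(47/3) = 14179/1175 ≈ 12.0672.

μ̂_MAP = 12.0672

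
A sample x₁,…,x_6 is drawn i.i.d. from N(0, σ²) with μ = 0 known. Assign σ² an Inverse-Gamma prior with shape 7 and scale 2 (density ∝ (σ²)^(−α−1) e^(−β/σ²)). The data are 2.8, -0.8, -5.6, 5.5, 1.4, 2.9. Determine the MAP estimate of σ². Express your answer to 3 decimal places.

σ̂²_MAP = 3.839

Sum of squared deviations about the known mean: SS = (2.8−0)² + (-0.8−0)² + (-5.6−0)² + (5.5−0)² + (1.4−0)² + (2.9−0)² = 80.46.
The Normal likelihood contributes (σ²)^(−n/2) exp(−SS/(2σ²)), so the posterior is Inverse-Gamma(α + n/2, β + SS/2) = Inverse-Gamma(10, 42.23).
The mode of Inverse-Gamma(a, b) is b/(a+1) = 42.23/11 ≈ 3.839.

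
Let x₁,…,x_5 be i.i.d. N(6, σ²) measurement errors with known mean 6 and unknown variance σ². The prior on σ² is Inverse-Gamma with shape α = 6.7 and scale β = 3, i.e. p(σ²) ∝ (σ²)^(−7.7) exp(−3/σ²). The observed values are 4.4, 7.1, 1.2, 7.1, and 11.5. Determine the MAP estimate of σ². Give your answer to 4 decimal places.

σ̂²_MAP = 3.1505

Sum of squared deviations about the known mean: SS = (4.4−6)² + (7.1−6)² + (1.2−6)² + (7.1−6)² + (11.5−6)² = 58.27.
The Normal likelihood contributes (σ²)^(−n/2) exp(−SS/(2σ²)), so the posterior is Inverse-Gamma(α + n/2, β + SS/2) = Inverse-Gamma(9.2, 32.135).
The mode of Inverse-Gamma(a, b) is b/(a+1) = 32.135/10.2 ≈ 3.1505.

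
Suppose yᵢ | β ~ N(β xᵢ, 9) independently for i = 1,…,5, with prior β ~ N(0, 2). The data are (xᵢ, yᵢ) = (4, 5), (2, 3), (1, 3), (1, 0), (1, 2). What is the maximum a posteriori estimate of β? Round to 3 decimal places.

log p(β | y) = −Σ(yᵢ − βxᵢ)²/(2·9) − β²/(2·2) + const.
Setting the derivative to zero: Σxᵢ(yᵢ − βxᵢ)/9 − β/2 = 0, so β = Σxᵢyᵢ / (Σxᵢ² + σ²/τ²).
Σxᵢyᵢ = 4·5 + 2·3 + 1·3 + 1·0 + 1·2 = 31; Σxᵢ² = 23; σ²/τ² = 4.5.
β̂_MAP = 31 / (23 + 4.5) = 31/27.5 ≈ 1.127.

β̂_MAP = 1.127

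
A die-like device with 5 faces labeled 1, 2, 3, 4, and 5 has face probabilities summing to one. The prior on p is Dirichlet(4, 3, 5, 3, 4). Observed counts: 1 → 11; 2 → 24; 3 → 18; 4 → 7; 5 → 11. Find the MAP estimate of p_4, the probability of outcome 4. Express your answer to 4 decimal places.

The posterior is Dirichlet(αᵢ + nᵢ) = Dirichlet(15, 27, 23, 10, 15).
For a Dirichlet(a₁,…,a_K) with all aᵢ > 1, the mode has j-th component (aⱼ − 1)/(Σaᵢ − K).
Here Σaᵢ = 90 and K = 5, so p_4 = (10 − 1)/(90 − 5) = 9/85 ≈ 0.1059.

MAP estimate: 0.1059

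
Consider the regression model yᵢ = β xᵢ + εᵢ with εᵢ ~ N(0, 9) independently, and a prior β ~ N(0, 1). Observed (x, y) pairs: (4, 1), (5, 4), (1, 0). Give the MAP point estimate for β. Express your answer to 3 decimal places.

β̂_MAP = 0.471

log p(β | y) = −Σ(yᵢ − βxᵢ)²/(2·9) − β²/(2·1) + const.
Setting the derivative to zero: Σxᵢ(yᵢ − βxᵢ)/9 − β/1 = 0, so β = Σxᵢyᵢ / (Σxᵢ² + σ²/τ²).
Σxᵢyᵢ = 4·1 + 5·4 + 1·0 = 24; Σxᵢ² = 42; σ²/τ² = 9.
β̂_MAP = 24 / (42 + 9) = 24/51 ≈ 0.471.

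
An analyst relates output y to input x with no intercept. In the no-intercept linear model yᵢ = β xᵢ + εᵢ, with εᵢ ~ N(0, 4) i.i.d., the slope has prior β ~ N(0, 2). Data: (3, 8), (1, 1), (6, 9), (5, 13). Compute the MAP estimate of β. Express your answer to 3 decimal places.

β̂_MAP = 1.973

log p(β | y) = −Σ(yᵢ − βxᵢ)²/(2·4) − β²/(2·2) + const.
Setting the derivative to zero: Σxᵢ(yᵢ − βxᵢ)/4 − β/2 = 0, so β = Σxᵢyᵢ / (Σxᵢ² + σ²/τ²).
Σxᵢyᵢ = 3·8 + 1·1 + 6·9 + 5·13 = 144; Σxᵢ² = 71; σ²/τ² = 2.
β̂_MAP = 144 / (71 + 2) = 144/73 ≈ 1.973.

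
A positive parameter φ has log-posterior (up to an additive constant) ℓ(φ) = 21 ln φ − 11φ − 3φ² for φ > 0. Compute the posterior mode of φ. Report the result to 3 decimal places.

ℓ'(φ) = 21/φ − 11 − 6φ. Setting this to zero and multiplying by φ: 6φ² + 11φ − 21 = 0.
φ = (−11 + √(11² + 4·6·21)) / (2·6) = (−11 + √625) / 12 = (−11 + 25)/12 = 7/6.
ℓ''(φ) = −21/φ² − 6 < 0, confirming a maximum.

φ̂_MAP = 1.167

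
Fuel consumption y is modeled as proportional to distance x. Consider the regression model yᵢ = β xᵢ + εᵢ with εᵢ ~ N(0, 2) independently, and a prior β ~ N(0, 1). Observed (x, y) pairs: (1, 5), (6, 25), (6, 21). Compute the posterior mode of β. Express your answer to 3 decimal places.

β̂_MAP = 3.747

log p(β | y) = −Σ(yᵢ − βxᵢ)²/(2·2) − β²/(2·1) + const.
Setting the derivative to zero: Σxᵢ(yᵢ − βxᵢ)/2 − β/1 = 0, so β = Σxᵢyᵢ / (Σxᵢ² + σ²/τ²).
Σxᵢyᵢ = 1·5 + 6·25 + 6·21 = 281; Σxᵢ² = 73; σ²/τ² = 2.
β̂_MAP = 281 / (73 + 2) = 281/75 ≈ 3.747.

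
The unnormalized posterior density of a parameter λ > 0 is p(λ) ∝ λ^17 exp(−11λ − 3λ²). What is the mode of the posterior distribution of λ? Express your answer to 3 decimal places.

λ̂_MAP = 1.000

ℓ'(λ) = 17/λ − 11 − 6λ. Setting this to zero and multiplying by λ: 6λ² + 11λ − 17 = 0.
λ = (−11 + √(11² + 4·6·17)) / (2·6) = (−11 + √529) / 12 = (−11 + 23)/12 = 1.
ℓ''(λ) = −17/λ² − 6 < 0, confirming a maximum.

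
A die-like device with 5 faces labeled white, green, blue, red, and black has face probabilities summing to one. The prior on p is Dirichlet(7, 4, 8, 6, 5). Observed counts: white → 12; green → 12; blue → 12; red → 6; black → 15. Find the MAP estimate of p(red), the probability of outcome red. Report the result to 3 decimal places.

The posterior is Dirichlet(αᵢ + nᵢ) = Dirichlet(19, 16, 20, 12, 20).
For a Dirichlet(a₁,…,a_K) with all aᵢ > 1, the mode has j-th component (aⱼ − 1)/(Σaᵢ − K).
Here Σaᵢ = 87 and K = 5, so p(red) = (12 − 1)/(87 − 5) = 11/82 ≈ 0.134.

MAP estimate of p(red) = 0.134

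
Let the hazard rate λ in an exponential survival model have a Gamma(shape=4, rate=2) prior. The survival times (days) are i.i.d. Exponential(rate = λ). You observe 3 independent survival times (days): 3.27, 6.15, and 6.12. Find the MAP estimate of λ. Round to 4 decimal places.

λ̂_MAP = 0.3421

The Exponential(rate=λ) likelihood is ∝ λ^n e^(−λΣtᵢ). Here n = 3 and Σtᵢ = 3.27 + 6.15 + 6.12 = 15.54.
Posterior ∝ λ^3e^(−2λ) · λ^3e^(−15.54λ) = λ^6e^(−17.54λ), i.e. Gamma(7, 17.54).
Mode = (a−1)/b = 6/17.54 ≈ 0.3421.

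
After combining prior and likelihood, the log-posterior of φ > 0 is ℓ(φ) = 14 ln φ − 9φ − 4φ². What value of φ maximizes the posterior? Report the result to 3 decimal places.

ℓ'(φ) = 14/φ − 9 − 8φ. Setting this to zero and multiplying by φ: 8φ² + 9φ − 14 = 0.
φ = (−9 + √(9² + 4·8·14)) / (2·8) = (−9 + √529) / 16 = (−9 + 23)/16 = 7/8.
ℓ''(φ) = −14/φ² − 8 < 0, confirming a maximum.

φ̂_MAP = 0.875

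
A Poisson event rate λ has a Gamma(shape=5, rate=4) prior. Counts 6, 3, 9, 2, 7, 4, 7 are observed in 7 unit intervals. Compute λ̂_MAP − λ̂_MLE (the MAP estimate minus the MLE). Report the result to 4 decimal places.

Σxᵢ = 38. Posterior is Gamma(43, 11); MAP = (43−1)/11 = 42/11 ≈ 3.81818.
MLE = x̄ = 38/7 ≈ 5.42857.
Difference = 42/11 − 38/7 = -124/77 ≈ -1.6104.

MAP − MLE = -1.6104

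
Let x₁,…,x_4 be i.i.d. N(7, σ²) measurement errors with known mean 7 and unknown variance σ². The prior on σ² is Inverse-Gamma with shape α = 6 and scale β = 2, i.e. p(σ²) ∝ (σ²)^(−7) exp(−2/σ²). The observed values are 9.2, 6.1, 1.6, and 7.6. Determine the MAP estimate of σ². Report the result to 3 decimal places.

Sum of squared deviations about the known mean: SS = (9.2−7)² + (6.1−7)² + (1.6−7)² + (7.6−7)² = 35.17.
The Normal likelihood contributes (σ²)^(−n/2) exp(−SS/(2σ²)), so the posterior is Inverse-Gamma(α + n/2, β + SS/2) = Inverse-Gamma(8, 19.585).
The mode of Inverse-Gamma(a, b) is b/(a+1) = 19.585/9 ≈ 2.176.

σ̂²_MAP = 2.176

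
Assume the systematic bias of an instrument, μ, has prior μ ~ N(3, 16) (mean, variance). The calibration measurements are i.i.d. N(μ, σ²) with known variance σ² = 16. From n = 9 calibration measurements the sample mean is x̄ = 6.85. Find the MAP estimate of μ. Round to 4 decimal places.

n = 9, x̄ = 6.85.
For a Normal prior and Normal likelihood with known variance, the posterior is Normal; its mode equals its mean, the precision-weighted average.
Prior precision 1/σ₀² = 1/16 = 0.0625; data precision n/σ² = 9/16 = 0.5625.
μ̂ = (0.0625·3 + 0.5625·6.85) / (0.0625 + 0.5625) = 4.040625/0.625 = 6.4650.

μ̂_MAP = 6.4650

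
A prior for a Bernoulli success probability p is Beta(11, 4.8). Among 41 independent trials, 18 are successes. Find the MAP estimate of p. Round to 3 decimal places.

Prior: Beta(11, 4.8).
Data: 18 successes in 41 trials. The binomial likelihood contributes p^18(1−p)^23, so the posterior is Beta(11+18, 4.8+23) = Beta(29, 27.8).
For Beta(a, b) with a, b > 1 the mode is (a−1)/(a+b−2) = 28/54.8 ≈ 0.511.

p̂_MAP = 0.511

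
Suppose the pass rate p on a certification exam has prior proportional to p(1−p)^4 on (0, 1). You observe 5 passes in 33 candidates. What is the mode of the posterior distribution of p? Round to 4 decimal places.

The prior density ∝ p(1−p)^4 is the kernel of Beta(2, 5).
Data: 5 successes in 33 trials. The binomial likelihood contributes p^5(1−p)^28, so the posterior is Beta(2+5, 5+28) = Beta(7, 33).
For Beta(a, b) with a, b > 1 the mode is (a−1)/(a+b−2) = 6/38 ≈ 0.1579.

p̂_MAP = 0.1579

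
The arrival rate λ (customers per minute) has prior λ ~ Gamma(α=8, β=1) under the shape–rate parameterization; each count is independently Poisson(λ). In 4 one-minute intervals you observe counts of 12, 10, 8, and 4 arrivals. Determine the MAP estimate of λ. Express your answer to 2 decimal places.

Σxᵢ = 12+10+8+4 = 34, with n = 4.
Posterior ∝ λ^7e^(−1λ) · λ^34e^(−4λ) = λ^41e^(−5λ), i.e. Gamma(shape=42, rate=5).
The mode of a Gamma(a, b) with a ≥ 1 (shape–rate) is (a−1)/b = 41/5 ≈ 8.20.

λ̂_MAP = 8.20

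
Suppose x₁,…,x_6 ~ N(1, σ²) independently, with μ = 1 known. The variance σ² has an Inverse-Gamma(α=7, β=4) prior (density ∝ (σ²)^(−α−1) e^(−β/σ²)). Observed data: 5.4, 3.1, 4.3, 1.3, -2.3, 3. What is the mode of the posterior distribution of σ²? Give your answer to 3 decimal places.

Sum of squared deviations about the known mean: SS = (5.4−1)² + (3.1−1)² + (4.3−1)² + (1.3−1)² + (-2.3−1)² + (3−1)² = 49.64.
The Normal likelihood contributes (σ²)^(−n/2) exp(−SS/(2σ²)), so the posterior is Inverse-Gamma(α + n/2, β + SS/2) = Inverse-Gamma(10, 28.82).
The mode of Inverse-Gamma(a, b) is b/(a+1) = 28.82/11 ≈ 2.620.

σ̂²_MAP = 2.620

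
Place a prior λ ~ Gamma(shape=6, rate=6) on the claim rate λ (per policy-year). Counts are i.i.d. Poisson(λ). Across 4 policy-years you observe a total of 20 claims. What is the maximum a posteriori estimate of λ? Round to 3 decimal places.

Σxᵢ = 20, n = 4.
Posterior ∝ λ^5e^(−6λ) · λ^20e^(−4λ) = λ^25e^(−10λ), i.e. Gamma(shape=26, rate=10).
The mode of a Gamma(a, b) with a ≥ 1 (shape–rate) is (a−1)/b = 25/10 ≈ 2.500.

λ̂_MAP = 2.500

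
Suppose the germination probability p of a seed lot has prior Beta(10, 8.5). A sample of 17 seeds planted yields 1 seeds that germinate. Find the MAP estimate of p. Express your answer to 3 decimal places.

Prior: Beta(10, 8.5).
Data: 1 success in 17 trials. The binomial likelihood contributes p(1−p)^16, so the posterior is Beta(10+1, 8.5+16) = Beta(11, 24.5).
For Beta(a, b) with a, b > 1 the mode is (a−1)/(a+b−2) = 10/33.5 ≈ 0.299.

p̂_MAP = 0.299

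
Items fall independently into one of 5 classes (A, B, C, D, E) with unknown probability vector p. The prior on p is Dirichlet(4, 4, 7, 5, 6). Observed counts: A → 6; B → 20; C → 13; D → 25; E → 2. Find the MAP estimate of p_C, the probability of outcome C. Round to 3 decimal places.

MAP estimate of p_C = 0.218

The posterior is Dirichlet(αᵢ + nᵢ) = Dirichlet(10, 24, 20, 30, 8).
For a Dirichlet(a₁,…,a_K) with all aᵢ > 1, the mode has j-th component (aⱼ − 1)/(Σaᵢ − K).
Here Σaᵢ = 92 and K = 5, so p_C = (20 − 1)/(92 − 5) = 19/87 ≈ 0.218.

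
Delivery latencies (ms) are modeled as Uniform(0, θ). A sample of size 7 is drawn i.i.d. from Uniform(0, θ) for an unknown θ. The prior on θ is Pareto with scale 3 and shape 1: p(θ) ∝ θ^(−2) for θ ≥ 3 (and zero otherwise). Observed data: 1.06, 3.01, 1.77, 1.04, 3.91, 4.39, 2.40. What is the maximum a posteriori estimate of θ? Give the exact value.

The Uniform(0, θ) likelihood is θ^(−n) for θ ≥ max(xᵢ), zero otherwise. Here max(xᵢ) = 4.39.
Posterior ∝ θ^(−2) · θ^(−7) = θ^(−9) on θ ≥ max(3, 4.39) = 4.39.
This density is strictly decreasing in θ, so the posterior mode lies at the lower boundary of the support.

θ̂_MAP = 4.39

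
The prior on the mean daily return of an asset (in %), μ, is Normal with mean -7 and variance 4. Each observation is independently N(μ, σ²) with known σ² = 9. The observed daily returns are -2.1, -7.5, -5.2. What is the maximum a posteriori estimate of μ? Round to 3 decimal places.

n = 3; x̄ = ((-2.1) + (-7.5) + (-5.2))/3 = -14.8/3 = -74/15 ≈ -4.9333.
For a Normal prior and Normal likelihood with known variance, the posterior is Normal; its mode equals its mean, the precision-weighted average.
Prior precision 1/σ₀² = 1/4 = 0.25; data precision n/σ² = 3/9 = 1/3.
μ̂ = (0.25·(-7) + (1/3)·(-74/15)) / (0.25 + 1/3) = (-611/180)/(7/12) = -611/105 ≈ -5.819.

μ̂_MAP = -5.819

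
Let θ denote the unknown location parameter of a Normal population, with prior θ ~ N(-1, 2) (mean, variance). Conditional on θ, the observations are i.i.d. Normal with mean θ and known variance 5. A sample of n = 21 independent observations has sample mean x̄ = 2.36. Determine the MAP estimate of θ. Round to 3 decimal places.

n = 21, x̄ = 2.36.
For a Normal prior and Normal likelihood with known variance, the posterior is Normal; its mode equals its mean, the precision-weighted average.
Prior precision 1/σ₀² = 1/2 = 0.5; data precision n/σ² = 21/5 = 4.2.
θ̂ = (0.5·(-1) + 4.2·2.36) / (0.5 + 4.2) = 9.412/4.7 = 2353/1175 ≈ 2.003.

θ̂_MAP = 2.003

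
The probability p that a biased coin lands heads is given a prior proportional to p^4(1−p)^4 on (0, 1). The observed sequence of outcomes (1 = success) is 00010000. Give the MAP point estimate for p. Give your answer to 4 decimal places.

p̂_MAP = 0.3125

The prior density ∝ p^4(1−p)^4 is the kernel of Beta(5, 5).
Data: 1 success in 8 trials (from the sequence). The binomial likelihood contributes p(1−p)^7, so the posterior is Beta(5+1, 5+7) = Beta(6, 12).
For Beta(a, b) with a, b > 1 the mode is (a−1)/(a+b−2) = 5/16 ≈ 0.3125.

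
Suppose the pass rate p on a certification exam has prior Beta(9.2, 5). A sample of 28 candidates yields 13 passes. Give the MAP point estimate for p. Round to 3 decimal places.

Prior: Beta(9.2, 5).
Data: 13 successes in 28 trials. The binomial likelihood contributes p^13(1−p)^15, so the posterior is Beta(9.2+13, 5+15) = Beta(22.2, 20).
For Beta(a, b) with a, b > 1 the mode is (a−1)/(a+b−2) = 21.2/40.2 ≈ 0.527.

p̂_MAP = 0.527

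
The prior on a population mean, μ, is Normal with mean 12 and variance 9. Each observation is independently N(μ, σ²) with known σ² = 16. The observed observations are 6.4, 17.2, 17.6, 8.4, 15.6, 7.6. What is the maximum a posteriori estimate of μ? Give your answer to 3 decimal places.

μ̂_MAP = 12.103

n = 6; x̄ = (6.4 + 17.2 + 17.6 + 8.4 + 15.6 + 7.6)/6 = 72.8/6 = 182/15 ≈ 12.1333.
For a Normal prior and Normal likelihood with known variance, the posterior is Normal; its mode equals its mean, the precision-weighted average.
Prior precision 1/σ₀² = 1/9; data precision n/σ² = 6/16 = 0.375.
μ̂ = ((1/9)·12 + 0.375·(182/15)) / (1/9 + 0.375) = (353/60)/(35/72) = 2118/175 ≈ 12.103.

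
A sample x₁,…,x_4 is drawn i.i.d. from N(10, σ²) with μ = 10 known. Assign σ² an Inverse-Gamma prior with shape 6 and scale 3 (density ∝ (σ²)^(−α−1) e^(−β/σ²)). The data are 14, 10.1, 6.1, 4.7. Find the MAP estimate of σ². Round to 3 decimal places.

σ̂²_MAP = 3.628

Sum of squared deviations about the known mean: SS = (14−10)² + (10.1−10)² + (6.1−10)² + (4.7−10)² = 59.31.
The Normal likelihood contributes (σ²)^(−n/2) exp(−SS/(2σ²)), so the posterior is Inverse-Gamma(α + n/2, β + SS/2) = Inverse-Gamma(8, 32.655).
The mode of Inverse-Gamma(a, b) is b/(a+1) = 32.655/9 ≈ 3.628.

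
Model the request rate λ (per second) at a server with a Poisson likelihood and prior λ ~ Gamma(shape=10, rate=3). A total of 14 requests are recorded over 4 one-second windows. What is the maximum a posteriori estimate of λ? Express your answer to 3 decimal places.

λ̂_MAP = 3.286

Σxᵢ = 14, n = 4.
Posterior ∝ λ^9e^(−3λ) · λ^14e^(−4λ) = λ^23e^(−7λ), i.e. Gamma(shape=24, rate=7).
The mode of a Gamma(a, b) with a ≥ 1 (shape–rate) is (a−1)/b = 23/7 ≈ 3.286.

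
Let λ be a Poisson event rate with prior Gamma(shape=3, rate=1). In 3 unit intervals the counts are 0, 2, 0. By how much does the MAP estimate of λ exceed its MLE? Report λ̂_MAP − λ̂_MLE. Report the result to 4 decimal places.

MAP − MLE = 0.3333

Σxᵢ = 2. Posterior is Gamma(5, 4); MAP = (5−1)/4 = 4/4 ≈ 1.00000.
MLE = x̄ = 2/3 ≈ 0.66667.
Difference = 4/4 − 2/3 = 1/3 ≈ 0.3333.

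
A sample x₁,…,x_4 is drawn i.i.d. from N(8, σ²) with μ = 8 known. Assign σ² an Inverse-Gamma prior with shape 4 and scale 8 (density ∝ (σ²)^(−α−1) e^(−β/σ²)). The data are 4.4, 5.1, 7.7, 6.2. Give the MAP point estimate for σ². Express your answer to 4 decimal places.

σ̂²_MAP = 2.9071

Sum of squared deviations about the known mean: SS = (4.4−8)² + (5.1−8)² + (7.7−8)² + (6.2−8)² = 24.7.
The Normal likelihood contributes (σ²)^(−n/2) exp(−SS/(2σ²)), so the posterior is Inverse-Gamma(α + n/2, β + SS/2) = Inverse-Gamma(6, 20.35).
The mode of Inverse-Gamma(a, b) is b/(a+1) = 20.35/7 ≈ 2.9071.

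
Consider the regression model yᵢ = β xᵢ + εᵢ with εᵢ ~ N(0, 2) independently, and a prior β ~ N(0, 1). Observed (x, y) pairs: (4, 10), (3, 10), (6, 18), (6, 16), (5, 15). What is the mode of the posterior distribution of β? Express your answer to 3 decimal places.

log p(β | y) = −Σ(yᵢ − βxᵢ)²/(2·2) − β²/(2·1) + const.
Setting the derivative to zero: Σxᵢ(yᵢ − βxᵢ)/2 − β/1 = 0, so β = Σxᵢyᵢ / (Σxᵢ² + σ²/τ²).
Σxᵢyᵢ = 4·10 + 3·10 + 6·18 + 6·16 + 5·15 = 349; Σxᵢ² = 122; σ²/τ² = 2.
β̂_MAP = 349 / (122 + 2) = 349/124 ≈ 2.815.

β̂_MAP = 2.815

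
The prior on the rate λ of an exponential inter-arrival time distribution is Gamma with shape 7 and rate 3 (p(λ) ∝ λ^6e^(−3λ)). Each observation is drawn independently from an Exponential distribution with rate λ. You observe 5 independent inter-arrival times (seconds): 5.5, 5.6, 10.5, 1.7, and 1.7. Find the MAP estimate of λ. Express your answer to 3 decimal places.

The Exponential(rate=λ) likelihood is ∝ λ^n e^(−λΣtᵢ). Here n = 5 and Σtᵢ = 5.5 + 5.6 + 10.5 + 1.7 + 1.7 = 25.
Posterior ∝ λ^6e^(−3λ) · λ^5e^(−25λ) = λ^11e^(−28λ), i.e. Gamma(12, 28).
Mode = (a−1)/b = 11/28 ≈ 0.393.

λ̂_MAP = 0.393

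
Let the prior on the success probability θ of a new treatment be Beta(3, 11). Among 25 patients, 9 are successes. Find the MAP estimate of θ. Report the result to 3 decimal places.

θ̂_MAP = 0.297

Prior: Beta(3, 11).
Data: 9 successes in 25 trials. The binomial likelihood contributes θ^9(1−θ)^16, so the posterior is Beta(3+9, 11+16) = Beta(12, 27).
For Beta(a, b) with a, b > 1 the mode is (a−1)/(a+b−2) = 11/37 ≈ 0.297.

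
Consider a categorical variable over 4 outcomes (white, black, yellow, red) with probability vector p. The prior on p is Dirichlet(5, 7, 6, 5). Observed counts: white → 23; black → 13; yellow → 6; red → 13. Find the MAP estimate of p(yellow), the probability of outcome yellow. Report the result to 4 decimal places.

MAP estimate of p(yellow) = 0.1486

The posterior is Dirichlet(αᵢ + nᵢ) = Dirichlet(28, 20, 12, 18).
For a Dirichlet(a₁,…,a_K) with all aᵢ > 1, the mode has j-th component (aⱼ − 1)/(Σaᵢ − K).
Here Σaᵢ = 78 and K = 4, so p(yellow) = (12 − 1)/(78 − 4) = 11/74 ≈ 0.1486.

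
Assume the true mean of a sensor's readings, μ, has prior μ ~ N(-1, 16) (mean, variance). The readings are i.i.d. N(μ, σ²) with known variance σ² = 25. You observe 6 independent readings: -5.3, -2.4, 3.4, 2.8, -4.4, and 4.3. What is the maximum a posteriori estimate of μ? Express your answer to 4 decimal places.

μ̂_MAP = -0.4182

n = 6; x̄ = ((-5.3) + (-2.4) + 3.4 + 2.8 + (-4.4) + 4.3)/6 = -1.6/6 = -4/15 ≈ -0.2667.
For a Normal prior and Normal likelihood with known variance, the posterior is Normal; its mode equals its mean, the precision-weighted average.
Prior precision 1/σ₀² = 1/16 = 0.0625; data precision n/σ² = 6/25 = 0.24.
μ̂ = (0.0625·(-1) + 0.24·(-4/15)) / (0.0625 + 0.24) = (-0.1265)/0.3025 = -23/55 ≈ -0.4182.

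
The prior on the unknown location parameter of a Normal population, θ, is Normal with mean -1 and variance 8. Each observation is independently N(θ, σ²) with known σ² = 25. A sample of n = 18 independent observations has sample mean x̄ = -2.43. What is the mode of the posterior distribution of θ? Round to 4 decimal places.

n = 18, x̄ = -2.43.
For a Normal prior and Normal likelihood with known variance, the posterior is Normal; its mode equals its mean, the precision-weighted average.
Prior precision 1/σ₀² = 1/8 = 0.125; data precision n/σ² = 18/25 = 0.72.
θ̂ = (0.125·(-1) + 0.72·(-2.43)) / (0.125 + 0.72) = (-1.8746)/0.845 = -721/325 ≈ -2.2185.

θ̂_MAP = -2.2185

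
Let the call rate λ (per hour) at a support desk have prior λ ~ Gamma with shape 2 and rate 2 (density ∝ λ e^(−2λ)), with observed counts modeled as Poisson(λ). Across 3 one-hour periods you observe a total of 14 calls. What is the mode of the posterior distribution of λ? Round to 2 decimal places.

λ̂_MAP = 3.00

Σxᵢ = 14, n = 3.
Posterior ∝ λe^(−2λ) · λ^14e^(−3λ) = λ^15e^(−5λ), i.e. Gamma(shape=16, rate=5).
The mode of a Gamma(a, b) with a ≥ 1 (shape–rate) is (a−1)/b = 15/5 ≈ 3.00.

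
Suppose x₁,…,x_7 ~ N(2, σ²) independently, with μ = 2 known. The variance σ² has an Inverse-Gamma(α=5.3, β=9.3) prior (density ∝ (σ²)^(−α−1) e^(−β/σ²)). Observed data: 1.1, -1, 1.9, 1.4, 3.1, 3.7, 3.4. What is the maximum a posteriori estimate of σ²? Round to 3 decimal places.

Sum of squared deviations about the known mean: SS = (1.1−2)² + (-1−2)² + (1.9−2)² + (1.4−2)² + (3.1−2)² + (3.7−2)² + (3.4−2)² = 16.24.
The Normal likelihood contributes (σ²)^(−n/2) exp(−SS/(2σ²)), so the posterior is Inverse-Gamma(α + n/2, β + SS/2) = Inverse-Gamma(8.8, 17.42).
The mode of Inverse-Gamma(a, b) is b/(a+1) = 17.42/9.8 ≈ 1.778.

σ̂²_MAP = 1.778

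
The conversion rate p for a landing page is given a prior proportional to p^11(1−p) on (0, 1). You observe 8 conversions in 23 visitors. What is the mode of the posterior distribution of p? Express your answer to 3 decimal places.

p̂_MAP = 0.543

The prior density ∝ p^11(1−p)^1 is the kernel of Beta(12, 2).
Data: 8 successes in 23 trials. The binomial likelihood contributes p^8(1−p)^15, so the posterior is Beta(12+8, 2+15) = Beta(20, 17).
For Beta(a, b) with a, b > 1 the mode is (a−1)/(a+b−2) = 19/35 ≈ 0.543.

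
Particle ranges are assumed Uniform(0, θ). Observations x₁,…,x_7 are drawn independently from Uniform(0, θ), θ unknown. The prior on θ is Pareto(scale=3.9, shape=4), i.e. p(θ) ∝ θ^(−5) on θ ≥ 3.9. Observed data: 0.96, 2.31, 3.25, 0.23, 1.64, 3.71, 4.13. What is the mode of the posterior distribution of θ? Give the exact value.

θ̂_MAP = 4.13

The Uniform(0, θ) likelihood is θ^(−n) for θ ≥ max(xᵢ), zero otherwise. Here max(xᵢ) = 4.13.
Posterior ∝ θ^(−5) · θ^(−7) = θ^(−12) on θ ≥ max(3.9, 4.13) = 4.13.
This density is strictly decreasing in θ, so the posterior mode lies at the lower boundary of the support.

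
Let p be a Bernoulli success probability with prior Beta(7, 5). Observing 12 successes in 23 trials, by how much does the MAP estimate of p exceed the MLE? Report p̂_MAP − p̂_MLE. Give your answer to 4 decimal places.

MAP − MLE = 0.0237

Posterior is Beta(19, 16); MAP = (19−1)/(35−2) = 18/33 ≈ 0.54545.
MLE ignores the prior: p̂_MLE = k/n = 12/23 ≈ 0.52174.
Difference = 18/33 − 12/23 = 6/253 ≈ 0.0237.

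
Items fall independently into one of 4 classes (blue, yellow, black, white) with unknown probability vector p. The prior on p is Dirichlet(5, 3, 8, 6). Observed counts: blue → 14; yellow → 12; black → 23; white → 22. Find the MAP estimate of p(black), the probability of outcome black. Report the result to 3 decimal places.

MAP estimate of p(black) = 0.337

The posterior is Dirichlet(αᵢ + nᵢ) = Dirichlet(19, 15, 31, 28).
For a Dirichlet(a₁,…,a_K) with all aᵢ > 1, the mode has j-th component (aⱼ − 1)/(Σaᵢ − K).
Here Σaᵢ = 93 and K = 4, so p(black) = (31 − 1)/(93 − 4) = 30/89 ≈ 0.337.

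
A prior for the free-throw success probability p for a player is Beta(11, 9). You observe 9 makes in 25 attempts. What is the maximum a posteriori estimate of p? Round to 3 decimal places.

p̂_MAP = 0.442

Prior: Beta(11, 9).
Data: 9 successes in 25 trials. The binomial likelihood contributes p^9(1−p)^16, so the posterior is Beta(11+9, 9+16) = Beta(20, 25).
For Beta(a, b) with a, b > 1 the mode is (a−1)/(a+b−2) = 19/43 ≈ 0.442.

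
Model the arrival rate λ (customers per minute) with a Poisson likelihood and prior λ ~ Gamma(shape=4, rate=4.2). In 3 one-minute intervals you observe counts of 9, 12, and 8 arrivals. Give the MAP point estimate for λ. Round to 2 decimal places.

λ̂_MAP = 4.44

Σxᵢ = 9+12+8 = 29, with n = 3.
Posterior ∝ λ^3e^(−4.2λ) · λ^29e^(−3λ) = λ^32e^(−7.2λ), i.e. Gamma(shape=33, rate=7.2).
The mode of a Gamma(a, b) with a ≥ 1 (shape–rate) is (a−1)/b = 32/7.2 ≈ 4.44.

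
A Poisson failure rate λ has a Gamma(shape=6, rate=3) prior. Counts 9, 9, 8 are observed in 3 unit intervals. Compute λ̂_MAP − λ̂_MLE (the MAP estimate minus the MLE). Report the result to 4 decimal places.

MAP − MLE = -3.5000

Σxᵢ = 26. Posterior is Gamma(32, 6); MAP = (32−1)/6 = 31/6 ≈ 5.16667.
MLE = x̄ = 26/3 ≈ 8.66667.
Difference = 31/6 − 26/3 = -7/2 ≈ -3.5000.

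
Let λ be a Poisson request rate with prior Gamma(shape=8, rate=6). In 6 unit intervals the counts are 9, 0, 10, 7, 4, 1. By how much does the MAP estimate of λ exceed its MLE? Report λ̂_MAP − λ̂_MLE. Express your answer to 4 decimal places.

MAP − MLE = -2.0000

Σxᵢ = 31. Posterior is Gamma(39, 12); MAP = (39−1)/12 = 38/12 ≈ 3.16667.
MLE = x̄ = 31/6 ≈ 5.16667.
Difference = 38/12 − 31/6 = -2 ≈ -2.0000.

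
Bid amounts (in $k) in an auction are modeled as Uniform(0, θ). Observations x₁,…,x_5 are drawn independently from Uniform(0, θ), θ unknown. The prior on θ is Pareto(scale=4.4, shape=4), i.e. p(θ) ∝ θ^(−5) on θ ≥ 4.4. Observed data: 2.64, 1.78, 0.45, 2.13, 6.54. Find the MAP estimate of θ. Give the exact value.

θ̂_MAP = 6.54

The Uniform(0, θ) likelihood is θ^(−n) for θ ≥ max(xᵢ), zero otherwise. Here max(xᵢ) = 6.54.
Posterior ∝ θ^(−5) · θ^(−5) = θ^(−10) on θ ≥ max(4.4, 6.54) = 6.54.
This density is strictly decreasing in θ, so the posterior mode lies at the lower boundary of the support.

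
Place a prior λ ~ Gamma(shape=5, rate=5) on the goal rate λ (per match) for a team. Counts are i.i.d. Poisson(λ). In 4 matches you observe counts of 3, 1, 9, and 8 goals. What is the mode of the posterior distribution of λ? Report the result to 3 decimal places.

λ̂_MAP = 2.778

Σxᵢ = 3+1+9+8 = 21, with n = 4.
Posterior ∝ λ^4e^(−5λ) · λ^21e^(−4λ) = λ^25e^(−9λ), i.e. Gamma(shape=26, rate=9).
The mode of a Gamma(a, b) with a ≥ 1 (shape–rate) is (a−1)/b = 25/9 ≈ 2.778.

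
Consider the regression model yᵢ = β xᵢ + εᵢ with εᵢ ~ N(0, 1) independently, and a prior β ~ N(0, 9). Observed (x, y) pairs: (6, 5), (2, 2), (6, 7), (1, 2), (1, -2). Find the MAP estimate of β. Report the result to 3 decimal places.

log p(β | y) = −Σ(yᵢ − βxᵢ)²/(2·1) − β²/(2·9) + const.
Setting the derivative to zero: Σxᵢ(yᵢ − βxᵢ)/1 − β/9 = 0, so β = Σxᵢyᵢ / (Σxᵢ² + σ²/τ²).
Σxᵢyᵢ = 6·5 + 2·2 + 6·7 + 1·2 + 1·(-2) = 76; Σxᵢ² = 78; σ²/τ² = 1/9.
β̂_MAP = 76 / (78 + 1/9) = 76/(703/9) = 36/37 ≈ 0.973.

β̂_MAP = 0.973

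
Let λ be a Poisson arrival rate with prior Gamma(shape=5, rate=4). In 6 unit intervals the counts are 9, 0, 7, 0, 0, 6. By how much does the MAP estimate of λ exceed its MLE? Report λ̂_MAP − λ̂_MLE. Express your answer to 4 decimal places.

Σxᵢ = 22. Posterior is Gamma(27, 10); MAP = (27−1)/10 = 26/10 ≈ 2.60000.
MLE = x̄ = 22/6 ≈ 3.66667.
Difference = 26/10 − 22/6 = -16/15 ≈ -1.0667.

MAP − MLE = -1.0667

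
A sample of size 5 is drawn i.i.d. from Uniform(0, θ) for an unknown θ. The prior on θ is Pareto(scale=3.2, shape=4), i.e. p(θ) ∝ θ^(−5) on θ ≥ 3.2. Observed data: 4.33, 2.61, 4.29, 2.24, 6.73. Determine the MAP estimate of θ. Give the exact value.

The Uniform(0, θ) likelihood is θ^(−n) for θ ≥ max(xᵢ), zero otherwise. Here max(xᵢ) = 6.73.
Posterior ∝ θ^(−5) · θ^(−5) = θ^(−10) on θ ≥ max(3.2, 6.73) = 6.73.
This density is strictly decreasing in θ, so the posterior mode lies at the lower boundary of the support.

θ̂_MAP = 6.73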